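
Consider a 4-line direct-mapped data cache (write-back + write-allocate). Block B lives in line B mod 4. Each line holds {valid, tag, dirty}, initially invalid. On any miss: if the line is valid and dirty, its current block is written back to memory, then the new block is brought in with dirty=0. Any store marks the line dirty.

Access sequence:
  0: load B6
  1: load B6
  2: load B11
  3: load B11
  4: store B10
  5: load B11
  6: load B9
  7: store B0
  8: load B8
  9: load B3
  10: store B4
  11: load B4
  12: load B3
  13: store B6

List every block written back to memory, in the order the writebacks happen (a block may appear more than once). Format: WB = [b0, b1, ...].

  0 | R B6 → L2 miss [-]
  1 | R B6 → L2 hit [-]
  2 | R B11 → L3 miss [-]
  3 | R B11 → L3 hit [-]
  4 | W B10 → L2 miss [D]
  5 | R B11 → L3 hit [-]
  6 | R B9 → L1 miss [-]
  7 | W B0 → L0 miss [D]
  8 | R B8 → L0 miss wb→B0 [-]
  9 | R B3 → L3 miss [-]
  10 | W B4 → L0 miss [D]
  11 | R B4 → L0 hit [D]
  12 | R B3 → L3 hit [-]
  13 | W B6 → L2 miss wb→B10 [D]

WB = [0, 10]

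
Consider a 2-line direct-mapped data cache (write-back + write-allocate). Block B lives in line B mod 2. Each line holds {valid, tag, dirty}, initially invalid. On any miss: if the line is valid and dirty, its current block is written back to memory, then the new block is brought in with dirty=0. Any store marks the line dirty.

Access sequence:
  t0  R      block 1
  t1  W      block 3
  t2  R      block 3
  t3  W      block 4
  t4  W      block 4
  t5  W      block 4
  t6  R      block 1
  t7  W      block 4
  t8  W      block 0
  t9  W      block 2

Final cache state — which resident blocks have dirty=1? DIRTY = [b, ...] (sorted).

  0 | R B1 → L1 miss [-]
  1 | W B3 → L1 miss [D]
  2 | R B3 → L1 hit [D]
  3 | W B4 → L0 miss [D]
  4 | W B4 → L0 hit [D]
  5 | W B4 → L0 hit [D]
  6 | R B1 → L1 miss wb→B3 [-]
  7 | W B4 → L0 hit [D]
  8 | W B0 → L0 miss wb→B4 [D]
  9 | W B2 → L0 miss wb→B0 [D]

DIRTY = [2]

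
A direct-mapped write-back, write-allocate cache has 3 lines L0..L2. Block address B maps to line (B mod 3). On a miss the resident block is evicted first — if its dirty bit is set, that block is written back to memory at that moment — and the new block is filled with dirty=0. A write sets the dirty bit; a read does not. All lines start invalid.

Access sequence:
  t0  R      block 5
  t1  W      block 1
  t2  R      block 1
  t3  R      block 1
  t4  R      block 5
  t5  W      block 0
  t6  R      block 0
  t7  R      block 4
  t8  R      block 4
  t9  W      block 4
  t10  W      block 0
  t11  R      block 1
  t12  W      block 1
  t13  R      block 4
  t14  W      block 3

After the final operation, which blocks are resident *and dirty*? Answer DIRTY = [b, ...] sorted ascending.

DIRTY = [3]

0: R B5 → L2 miss [-]
1: W B1 → L1 miss [D]
2: R B1 → L1 hit [D]
3: R B1 → L1 hit [D]
4: R B5 → L2 hit [-]
5: W B0 → L0 miss [D]
6: R B0 → L0 hit [D]
7: R B4 → L1 miss wb→B1 [-]
8: R B4 → L1 hit [-]
9: W B4 → L1 hit [D]
10: W B0 → L0 hit [D]
11: R B1 → L1 miss wb→B4 [-]
12: W B1 → L1 hit [D]
13: R B4 → L1 miss wb→B1 [-]
14: W B3 → L0 miss wb→B0 [D]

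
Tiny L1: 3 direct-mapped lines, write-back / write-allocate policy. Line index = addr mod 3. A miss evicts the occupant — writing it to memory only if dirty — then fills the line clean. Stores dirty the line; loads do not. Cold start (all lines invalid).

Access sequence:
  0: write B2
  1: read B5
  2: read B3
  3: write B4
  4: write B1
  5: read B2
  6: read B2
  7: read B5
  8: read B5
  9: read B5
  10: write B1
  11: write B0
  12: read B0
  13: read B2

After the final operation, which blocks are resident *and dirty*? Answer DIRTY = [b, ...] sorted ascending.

  0 | W B2 → L2 miss [D]
  1 | R B5 → L2 miss wb→B2 [-]
  2 | R B3 → L0 miss [-]
  3 | W B4 → L1 miss [D]
  4 | W B1 → L1 miss wb→B4 [D]
  5 | R B2 → L2 miss [-]
  6 | R B2 → L2 hit [-]
  7 | R B5 → L2 miss [-]
  8 | R B5 → L2 hit [-]
  9 | R B5 → L2 hit [-]
  10 | W B1 → L1 hit [D]
  11 | W B0 → L0 miss [D]
  12 | R B0 → L0 hit [D]
  13 | R B2 → L2 miss [-]

DIRTY = [0, 1]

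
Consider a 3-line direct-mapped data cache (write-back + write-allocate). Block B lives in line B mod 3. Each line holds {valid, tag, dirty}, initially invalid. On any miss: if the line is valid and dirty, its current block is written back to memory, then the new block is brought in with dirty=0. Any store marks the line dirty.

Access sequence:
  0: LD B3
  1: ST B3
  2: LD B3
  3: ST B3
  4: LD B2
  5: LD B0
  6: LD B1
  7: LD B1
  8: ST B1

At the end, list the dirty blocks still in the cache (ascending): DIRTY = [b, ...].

DIRTY = [1]

0: R B3 → L0 miss [-]
1: W B3 → L0 hit [D]
2: R B3 → L0 hit [D]
3: W B3 → L0 hit [D]
4: R B2 → L2 miss [-]
5: R B0 → L0 miss wb→B3 [-]
6: R B1 → L1 miss [-]
7: R B1 → L1 hit [-]
8: W B1 → L1 hit [D]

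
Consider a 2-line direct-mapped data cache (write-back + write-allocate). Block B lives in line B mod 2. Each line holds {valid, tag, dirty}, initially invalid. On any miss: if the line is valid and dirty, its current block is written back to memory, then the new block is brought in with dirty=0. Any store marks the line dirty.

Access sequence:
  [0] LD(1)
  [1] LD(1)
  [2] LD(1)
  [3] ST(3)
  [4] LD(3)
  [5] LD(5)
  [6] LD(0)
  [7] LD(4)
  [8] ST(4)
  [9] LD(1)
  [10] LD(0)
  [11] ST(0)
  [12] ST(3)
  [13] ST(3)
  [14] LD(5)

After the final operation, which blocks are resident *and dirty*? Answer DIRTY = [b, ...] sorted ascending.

  0 | R B1 → L1 miss [-]
  1 | R B1 → L1 hit [-]
  2 | R B1 → L1 hit [-]
  3 | W B3 → L1 miss [D]
  4 | R B3 → L1 hit [D]
  5 | R B5 → L1 miss wb→B3 [-]
  6 | R B0 → L0 miss [-]
  7 | R B4 → L0 miss [-]
  8 | W B4 → L0 hit [D]
  9 | R B1 → L1 miss [-]
  10 | R B0 → L0 miss wb→B4 [-]
  11 | W B0 → L0 hit [D]
  12 | W B3 → L1 miss [D]
  13 | W B3 → L1 hit [D]
  14 | R B5 → L1 miss wb→B3 [-]

DIRTY = [0]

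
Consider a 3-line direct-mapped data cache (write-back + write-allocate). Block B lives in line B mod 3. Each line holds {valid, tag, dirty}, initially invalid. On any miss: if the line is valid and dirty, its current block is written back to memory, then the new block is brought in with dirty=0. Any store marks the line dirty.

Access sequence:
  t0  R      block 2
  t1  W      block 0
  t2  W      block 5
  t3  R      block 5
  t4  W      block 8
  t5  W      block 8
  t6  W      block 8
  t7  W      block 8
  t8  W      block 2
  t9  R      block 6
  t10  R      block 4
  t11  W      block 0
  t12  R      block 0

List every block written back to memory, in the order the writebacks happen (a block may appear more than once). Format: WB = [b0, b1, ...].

0: R B2 → L2 miss [-]
1: W B0 → L0 miss [D]
2: W B5 → L2 miss [D]
3: R B5 → L2 hit [D]
4: W B8 → L2 miss wb→B5 [D]
5: W B8 → L2 hit [D]
6: W B8 → L2 hit [D]
7: W B8 → L2 hit [D]
8: W B2 → L2 miss wb→B8 [D]
9: R B6 → L0 miss wb→B0 [-]
10: R B4 → L1 miss [-]
11: W B0 → L0 miss [D]
12: R B0 → L0 hit [D]

WB = [5, 8, 0]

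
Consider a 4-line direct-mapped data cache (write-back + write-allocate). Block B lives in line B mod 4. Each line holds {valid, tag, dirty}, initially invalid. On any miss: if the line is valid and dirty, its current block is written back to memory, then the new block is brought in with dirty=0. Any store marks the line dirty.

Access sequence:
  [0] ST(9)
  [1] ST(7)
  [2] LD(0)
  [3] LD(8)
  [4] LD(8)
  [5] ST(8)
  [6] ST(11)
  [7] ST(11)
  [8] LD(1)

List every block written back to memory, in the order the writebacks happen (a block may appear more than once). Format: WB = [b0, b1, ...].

WB = [7, 9]

  0 | W B9 → L1 miss [D]
  1 | W B7 → L3 miss [D]
  2 | R B0 → L0 miss [-]
  3 | R B8 → L0 miss [-]
  4 | R B8 → L0 hit [-]
  5 | W B8 → L0 hit [D]
  6 | W B11 → L3 miss wb→B7 [D]
  7 | W B11 → L3 hit [D]
  8 | R B1 → L1 miss wb→B9 [-]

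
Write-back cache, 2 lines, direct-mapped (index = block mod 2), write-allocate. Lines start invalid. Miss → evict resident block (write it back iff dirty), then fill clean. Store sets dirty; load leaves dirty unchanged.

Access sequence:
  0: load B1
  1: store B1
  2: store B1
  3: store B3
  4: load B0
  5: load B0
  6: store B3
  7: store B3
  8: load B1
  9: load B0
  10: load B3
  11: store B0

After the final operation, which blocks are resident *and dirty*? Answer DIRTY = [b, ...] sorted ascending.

  0 | R B1 → L1 miss [-]
  1 | W B1 → L1 hit [D]
  2 | W B1 → L1 hit [D]
  3 | W B3 → L1 miss wb→B1 [D]
  4 | R B0 → L0 miss [-]
  5 | R B0 → L0 hit [-]
  6 | W B3 → L1 hit [D]
  7 | W B3 → L1 hit [D]
  8 | R B1 → L1 miss wb→B3 [-]
  9 | R B0 → L0 hit [-]
  10 | R B3 → L1 miss [-]
  11 | W B0 → L0 hit [D]

DIRTY = [0]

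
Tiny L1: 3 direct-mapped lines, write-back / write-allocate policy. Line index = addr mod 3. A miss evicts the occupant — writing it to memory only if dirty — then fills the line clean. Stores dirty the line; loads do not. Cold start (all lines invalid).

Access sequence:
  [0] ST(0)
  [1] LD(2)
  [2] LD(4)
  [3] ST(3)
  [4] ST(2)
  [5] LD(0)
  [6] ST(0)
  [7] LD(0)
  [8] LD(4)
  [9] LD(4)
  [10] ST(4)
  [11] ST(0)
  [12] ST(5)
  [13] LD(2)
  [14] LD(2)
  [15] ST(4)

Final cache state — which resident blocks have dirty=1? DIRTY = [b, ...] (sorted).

0: W B0 -> L0 miss  d=D]
1: R B2 -> L2 miss  d=-]
2: R B4 -> L1 miss  d=-]
3: W B3 -> L0 miss wb->B0  d=D]
4: W B2 -> L2 hit  d=D]
5: R B0 -> L0 miss wb->B3  d=-]
6: W B0 -> L0 hit  d=D]
7: R B0 -> L0 hit  d=D]
8: R B4 -> L1 hit  d=-]
9: R B4 -> L1 hit  d=-]
10: W B4 -> L1 hit  d=D]
11: W B0 -> L0 hit  d=D]
12: W B5 -> L2 miss wb->B2  d=D]
13: R B2 -> L2 miss wb->B5  d=-]
14: R B2 -> L2 hit  d=-]
15: W B4 -> L1 hit  d=D]

DIRTY = [0, 4]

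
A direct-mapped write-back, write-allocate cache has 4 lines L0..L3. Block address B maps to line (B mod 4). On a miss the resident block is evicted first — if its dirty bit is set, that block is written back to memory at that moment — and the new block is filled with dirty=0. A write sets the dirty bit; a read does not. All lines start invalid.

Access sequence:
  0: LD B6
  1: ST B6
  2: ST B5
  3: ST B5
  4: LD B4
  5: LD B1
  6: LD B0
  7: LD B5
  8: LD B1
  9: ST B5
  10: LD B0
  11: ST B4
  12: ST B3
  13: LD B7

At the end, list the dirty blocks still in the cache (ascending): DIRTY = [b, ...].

0: R B6 -> L2 miss  d=-]
1: W B6 -> L2 hit  d=D]
2: W B5 -> L1 miss  d=D]
3: W B5 -> L1 hit  d=D]
4: R B4 -> L0 miss  d=-]
5: R B1 -> L1 miss wb->B5  d=-]
6: R B0 -> L0 miss  d=-]
7: R B5 -> L1 miss  d=-]
8: R B1 -> L1 miss  d=-]
9: W B5 -> L1 miss  d=D]
10: R B0 -> L0 hit  d=-]
11: W B4 -> L0 miss  d=D]
12: W B3 -> L3 miss  d=D]
13: R B7 -> L3 miss wb->B3  d=-]

DIRTY = [4, 5, 6]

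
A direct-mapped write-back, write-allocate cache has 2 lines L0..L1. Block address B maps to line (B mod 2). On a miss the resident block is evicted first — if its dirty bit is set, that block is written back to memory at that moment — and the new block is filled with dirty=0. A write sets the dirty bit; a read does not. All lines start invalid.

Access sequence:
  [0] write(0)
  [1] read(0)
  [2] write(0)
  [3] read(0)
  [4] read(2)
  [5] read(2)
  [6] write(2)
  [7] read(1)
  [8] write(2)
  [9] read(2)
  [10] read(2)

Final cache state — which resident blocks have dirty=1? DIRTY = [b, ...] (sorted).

0: W B0 → L0 miss [D]
1: R B0 → L0 hit [D]
2: W B0 → L0 hit [D]
3: R B0 → L0 hit [D]
4: R B2 → L0 miss wb→B0 [-]
5: R B2 → L0 hit [-]
6: W B2 → L0 hit [D]
7: R B1 → L1 miss [-]
8: W B2 → L0 hit [D]
9: R B2 → L0 hit [D]
10: R B2 → L0 hit [D]

DIRTY = [2]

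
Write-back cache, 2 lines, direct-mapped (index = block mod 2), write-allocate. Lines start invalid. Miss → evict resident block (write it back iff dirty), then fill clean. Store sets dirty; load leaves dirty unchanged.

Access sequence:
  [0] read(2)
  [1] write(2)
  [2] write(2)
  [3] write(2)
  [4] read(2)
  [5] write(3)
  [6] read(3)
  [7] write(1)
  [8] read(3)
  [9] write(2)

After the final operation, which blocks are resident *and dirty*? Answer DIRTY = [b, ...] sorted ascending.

DIRTY = [2]

0: R B2 -> L0 miss  d=-]
1: W B2 -> L0 hit  d=D]
2: W B2 -> L0 hit  d=D]
3: W B2 -> L0 hit  d=D]
4: R B2 -> L0 hit  d=D]
5: W B3 -> L1 miss  d=D]
6: R B3 -> L1 hit  d=D]
7: W B1 -> L1 miss wb->B3  d=D]
8: R B3 -> L1 miss wb->B1  d=-]
9: W B2 -> L0 hit  d=D]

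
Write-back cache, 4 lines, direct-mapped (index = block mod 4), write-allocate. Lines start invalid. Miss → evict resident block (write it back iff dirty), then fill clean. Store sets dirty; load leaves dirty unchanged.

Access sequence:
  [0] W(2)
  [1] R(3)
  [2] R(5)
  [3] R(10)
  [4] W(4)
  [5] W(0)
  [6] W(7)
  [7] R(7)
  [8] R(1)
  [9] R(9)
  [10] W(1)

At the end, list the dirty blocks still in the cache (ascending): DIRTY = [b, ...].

0: W B2 -> L2 miss  d=D]
1: R B3 -> L3 miss  d=-]
2: R B5 -> L1 miss  d=-]
3: R B10 -> L2 miss wb->B2  d=-]
4: W B4 -> L0 miss  d=D]
5: W B0 -> L0 miss wb->B4  d=D]
6: W B7 -> L3 miss  d=D]
7: R B7 -> L3 hit  d=D]
8: R B1 -> L1 miss  d=-]
9: R B9 -> L1 miss  d=-]
10: W B1 -> L1 miss  d=D]

DIRTY = [0, 1, 7]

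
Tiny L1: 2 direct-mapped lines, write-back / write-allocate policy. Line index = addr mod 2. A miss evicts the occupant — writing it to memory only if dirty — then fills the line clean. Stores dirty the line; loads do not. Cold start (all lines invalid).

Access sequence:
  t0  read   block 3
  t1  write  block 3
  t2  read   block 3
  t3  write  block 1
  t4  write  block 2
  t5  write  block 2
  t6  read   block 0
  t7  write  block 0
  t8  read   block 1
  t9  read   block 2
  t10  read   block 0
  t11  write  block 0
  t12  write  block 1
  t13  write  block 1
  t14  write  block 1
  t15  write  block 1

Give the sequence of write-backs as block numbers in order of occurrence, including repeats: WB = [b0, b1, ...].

  0 | R B3 → L1 miss [-]
  1 | W B3 → L1 hit [D]
  2 | R B3 → L1 hit [D]
  3 | W B1 → L1 miss wb→B3 [D]
  4 | W B2 → L0 miss [D]
  5 | W B2 → L0 hit [D]
  6 | R B0 → L0 miss wb→B2 [-]
  7 | W B0 → L0 hit [D]
  8 | R B1 → L1 hit [D]
  9 | R B2 → L0 miss wb→B0 [-]
  10 | R B0 → L0 miss [-]
  11 | W B0 → L0 hit [D]
  12 | W B1 → L1 hit [D]
  13 | W B1 → L1 hit [D]
  14 | W B1 → L1 hit [D]
  15 | W B1 → L1 hit [D]

WB = [3, 2, 0]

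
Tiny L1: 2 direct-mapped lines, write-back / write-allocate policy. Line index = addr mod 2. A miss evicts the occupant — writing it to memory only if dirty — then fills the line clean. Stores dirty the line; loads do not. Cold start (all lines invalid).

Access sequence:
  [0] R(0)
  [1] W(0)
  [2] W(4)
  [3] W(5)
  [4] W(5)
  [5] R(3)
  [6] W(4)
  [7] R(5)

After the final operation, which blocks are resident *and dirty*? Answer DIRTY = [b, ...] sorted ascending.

DIRTY = [4]

0: R B0 -> L0 miss  d=-]
1: W B0 -> L0 hit  d=D]
2: W B4 -> L0 miss wb->B0  d=D]
3: W B5 -> L1 miss  d=D]
4: W B5 -> L1 hit  d=D]
5: R B3 -> L1 miss wb->B5  d=-]
6: W B4 -> L0 hit  d=D]
7: R B5 -> L1 miss  d=-]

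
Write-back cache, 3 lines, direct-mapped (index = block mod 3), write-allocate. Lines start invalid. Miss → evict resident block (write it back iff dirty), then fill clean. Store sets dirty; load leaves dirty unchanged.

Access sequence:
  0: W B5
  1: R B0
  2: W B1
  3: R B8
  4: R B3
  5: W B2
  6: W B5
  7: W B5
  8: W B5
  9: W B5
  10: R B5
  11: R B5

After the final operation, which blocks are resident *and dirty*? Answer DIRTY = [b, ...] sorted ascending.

0: W B5 -> L2 miss  d=D]
1: R B0 -> L0 miss  d=-]
2: W B1 -> L1 miss  d=D]
3: R B8 -> L2 miss wb->B5  d=-]
4: R B3 -> L0 miss  d=-]
5: W B2 -> L2 miss  d=D]
6: W B5 -> L2 miss wb->B2  d=D]
7: W B5 -> L2 hit  d=D]
8: W B5 -> L2 hit  d=D]
9: W B5 -> L2 hit  d=D]
10: R B5 -> L2 hit  d=D]
11: R B5 -> L2 hit  d=D]

DIRTY = [1, 5]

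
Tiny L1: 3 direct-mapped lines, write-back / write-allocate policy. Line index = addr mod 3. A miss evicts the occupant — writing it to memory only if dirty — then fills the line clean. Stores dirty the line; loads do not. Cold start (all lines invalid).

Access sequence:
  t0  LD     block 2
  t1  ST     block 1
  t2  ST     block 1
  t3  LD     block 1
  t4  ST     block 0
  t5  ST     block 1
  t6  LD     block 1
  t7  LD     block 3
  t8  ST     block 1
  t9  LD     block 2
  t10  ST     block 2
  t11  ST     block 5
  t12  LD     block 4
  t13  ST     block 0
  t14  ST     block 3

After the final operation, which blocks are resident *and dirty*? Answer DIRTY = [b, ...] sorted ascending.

DIRTY = [3, 5]

0: R B2 -> L2 miss  d=-]
1: W B1 -> L1 miss  d=D]
2: W B1 -> L1 hit  d=D]
3: R B1 -> L1 hit  d=D]
4: W B0 -> L0 miss  d=D]
5: W B1 -> L1 hit  d=D]
6: R B1 -> L1 hit  d=D]
7: R B3 -> L0 miss wb->B0  d=-]
8: W B1 -> L1 hit  d=D]
9: R B2 -> L2 hit  d=-]
10: W B2 -> L2 hit  d=D]
11: W B5 -> L2 miss wb->B2  d=D]
12: R B4 -> L1 miss wb->B1  d=-]
13: W B0 -> L0 miss  d=D]
14: W B3 -> L0 miss wb->B0  d=D]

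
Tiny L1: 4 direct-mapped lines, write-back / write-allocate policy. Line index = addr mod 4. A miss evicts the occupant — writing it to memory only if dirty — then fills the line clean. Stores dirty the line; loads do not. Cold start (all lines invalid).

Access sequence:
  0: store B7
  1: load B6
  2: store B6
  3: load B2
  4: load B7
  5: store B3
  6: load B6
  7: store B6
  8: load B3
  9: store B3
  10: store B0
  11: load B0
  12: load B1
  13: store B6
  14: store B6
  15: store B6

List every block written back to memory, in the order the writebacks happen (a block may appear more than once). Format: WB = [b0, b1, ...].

WB = [6, 7]

  0 | W B7 → L3 miss [D]
  1 | R B6 → L2 miss [-]
  2 | W B6 → L2 hit [D]
  3 | R B2 → L2 miss wb→B6 [-]
  4 | R B7 → L3 hit [D]
  5 | W B3 → L3 miss wb→B7 [D]
  6 | R B6 → L2 miss [-]
  7 | W B6 → L2 hit [D]
  8 | R B3 → L3 hit [D]
  9 | W B3 → L3 hit [D]
  10 | W B0 → L0 miss [D]
  11 | R B0 → L0 hit [D]
  12 | R B1 → L1 miss [-]
  13 | W B6 → L2 hit [D]
  14 | W B6 → L2 hit [D]
  15 | W B6 → L2 hit [D]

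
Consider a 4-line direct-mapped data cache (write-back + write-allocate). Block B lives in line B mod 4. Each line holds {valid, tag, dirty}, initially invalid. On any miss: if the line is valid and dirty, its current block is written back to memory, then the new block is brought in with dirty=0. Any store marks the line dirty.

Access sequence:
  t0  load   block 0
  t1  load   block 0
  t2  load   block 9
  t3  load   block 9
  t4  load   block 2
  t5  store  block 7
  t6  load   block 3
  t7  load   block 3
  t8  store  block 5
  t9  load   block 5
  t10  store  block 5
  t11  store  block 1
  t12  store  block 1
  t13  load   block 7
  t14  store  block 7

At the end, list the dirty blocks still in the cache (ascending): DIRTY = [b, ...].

  0 | R B0 → L0 miss [-]
  1 | R B0 → L0 hit [-]
  2 | R B9 → L1 miss [-]
  3 | R B9 → L1 hit [-]
  4 | R B2 → L2 miss [-]
  5 | W B7 → L3 miss [D]
  6 | R B3 → L3 miss wb→B7 [-]
  7 | R B3 → L3 hit [-]
  8 | W B5 → L1 miss [D]
  9 | R B5 → L1 hit [D]
  10 | W B5 → L1 hit [D]
  11 | W B1 → L1 miss wb→B5 [D]
  12 | W B1 → L1 hit [D]
  13 | R B7 → L3 miss [-]
  14 | W B7 → L3 hit [D]

DIRTY = [1, 7]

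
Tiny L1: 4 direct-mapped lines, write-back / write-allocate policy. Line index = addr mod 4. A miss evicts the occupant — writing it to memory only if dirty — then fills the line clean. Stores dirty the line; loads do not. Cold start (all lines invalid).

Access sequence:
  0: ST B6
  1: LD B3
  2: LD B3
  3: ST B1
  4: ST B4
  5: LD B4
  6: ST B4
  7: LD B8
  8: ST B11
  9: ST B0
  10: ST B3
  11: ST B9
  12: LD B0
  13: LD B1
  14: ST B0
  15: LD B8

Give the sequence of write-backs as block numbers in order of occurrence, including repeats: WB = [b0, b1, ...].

WB = [4, 11, 1, 9, 0]

0: W B6 -> L2 miss  d=D]
1: R B3 -> L3 miss  d=-]
2: R B3 -> L3 hit  d=-]
3: W B1 -> L1 miss  d=D]
4: W B4 -> L0 miss  d=D]
5: R B4 -> L0 hit  d=D]
6: W B4 -> L0 hit  d=D]
7: R B8 -> L0 miss wb->B4  d=-]
8: W B11 -> L3 miss  d=D]
9: W B0 -> L0 miss  d=D]
10: W B3 -> L3 miss wb->B11  d=D]
11: W B9 -> L1 miss wb->B1  d=D]
12: R B0 -> L0 hit  d=D]
13: R B1 -> L1 miss wb->B9  d=-]
14: W B0 -> L0 hit  d=D]
15: R B8 -> L0 miss wb->B0  d=-]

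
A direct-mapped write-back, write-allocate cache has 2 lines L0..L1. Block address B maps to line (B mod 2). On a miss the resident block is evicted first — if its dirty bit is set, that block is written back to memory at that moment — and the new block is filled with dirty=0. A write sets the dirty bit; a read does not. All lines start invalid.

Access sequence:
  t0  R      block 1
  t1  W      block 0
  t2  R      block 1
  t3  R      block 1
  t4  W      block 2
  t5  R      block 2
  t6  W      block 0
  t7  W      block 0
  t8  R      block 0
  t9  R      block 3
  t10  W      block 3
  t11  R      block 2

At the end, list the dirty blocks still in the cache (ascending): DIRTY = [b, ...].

DIRTY = [3]

0: R B1 -> L1 miss  d=-]
1: W B0 -> L0 miss  d=D]
2: R B1 -> L1 hit  d=-]
3: R B1 -> L1 hit  d=-]
4: W B2 -> L0 miss wb->B0  d=D]
5: R B2 -> L0 hit  d=D]
6: W B0 -> L0 miss wb->B2  d=D]
7: W B0 -> L0 hit  d=D]
8: R B0 -> L0 hit  d=D]
9: R B3 -> L1 miss  d=-]
10: W B3 -> L1 hit  d=D]
11: R B2 -> L0 miss wb->B0  d=-]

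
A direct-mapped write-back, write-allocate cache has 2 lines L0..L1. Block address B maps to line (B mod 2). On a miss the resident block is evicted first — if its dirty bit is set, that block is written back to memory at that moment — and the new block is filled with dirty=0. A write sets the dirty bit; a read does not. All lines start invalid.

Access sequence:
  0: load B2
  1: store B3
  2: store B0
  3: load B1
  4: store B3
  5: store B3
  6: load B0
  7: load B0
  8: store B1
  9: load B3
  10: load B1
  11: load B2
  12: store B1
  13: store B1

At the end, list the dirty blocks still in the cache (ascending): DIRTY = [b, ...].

DIRTY = [1]

  0 | R B2 → L0 miss [-]
  1 | W B3 → L1 miss [D]
  2 | W B0 → L0 miss [D]
  3 | R B1 → L1 miss wb→B3 [-]
  4 | W B3 → L1 miss [D]
  5 | W B3 → L1 hit [D]
  6 | R B0 → L0 hit [D]
  7 | R B0 → L0 hit [D]
  8 | W B1 → L1 miss wb→B3 [D]
  9 | R B3 → L1 miss wb→B1 [-]
  10 | R B1 → L1 miss [-]
  11 | R B2 → L0 miss wb→B0 [-]
  12 | W B1 → L1 hit [D]
  13 | W B1 → L1 hit [D]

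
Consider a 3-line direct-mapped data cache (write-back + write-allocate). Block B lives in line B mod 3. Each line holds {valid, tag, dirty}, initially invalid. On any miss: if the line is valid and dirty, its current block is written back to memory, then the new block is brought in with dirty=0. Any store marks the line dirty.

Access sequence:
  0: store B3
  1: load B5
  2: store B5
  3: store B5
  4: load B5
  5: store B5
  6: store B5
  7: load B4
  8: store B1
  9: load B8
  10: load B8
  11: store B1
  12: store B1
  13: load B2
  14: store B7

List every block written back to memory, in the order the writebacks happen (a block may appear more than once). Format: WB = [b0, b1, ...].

0: W B3 -> L0 miss  d=D]
1: R B5 -> L2 miss  d=-]
2: W B5 -> L2 hit  d=D]
3: W B5 -> L2 hit  d=D]
4: R B5 -> L2 hit  d=D]
5: W B5 -> L2 hit  d=D]
6: W B5 -> L2 hit  d=D]
7: R B4 -> L1 miss  d=-]
8: W B1 -> L1 miss  d=D]
9: R B8 -> L2 miss wb->B5  d=-]
10: R B8 -> L2 hit  d=-]
11: W B1 -> L1 hit  d=D]
12: W B1 -> L1 hit  d=D]
13: R B2 -> L2 miss  d=-]
14: W B7 -> L1 miss wb->B1  d=D]

WB = [5, 1]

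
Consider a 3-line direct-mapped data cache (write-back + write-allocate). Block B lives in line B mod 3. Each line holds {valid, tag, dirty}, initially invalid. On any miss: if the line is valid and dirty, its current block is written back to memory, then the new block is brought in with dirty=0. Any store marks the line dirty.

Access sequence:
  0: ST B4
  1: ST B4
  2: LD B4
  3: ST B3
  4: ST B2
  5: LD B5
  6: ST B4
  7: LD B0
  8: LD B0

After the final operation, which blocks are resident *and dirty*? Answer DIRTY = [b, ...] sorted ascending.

DIRTY = [4]

  0 | W B4 → L1 miss [D]
  1 | W B4 → L1 hit [D]
  2 | R B4 → L1 hit [D]
  3 | W B3 → L0 miss [D]
  4 | W B2 → L2 miss [D]
  5 | R B5 → L2 miss wb→B2 [-]
  6 | W B4 → L1 hit [D]
  7 | R B0 → L0 miss wb→B3 [-]
  8 | R B0 → L0 hit [-]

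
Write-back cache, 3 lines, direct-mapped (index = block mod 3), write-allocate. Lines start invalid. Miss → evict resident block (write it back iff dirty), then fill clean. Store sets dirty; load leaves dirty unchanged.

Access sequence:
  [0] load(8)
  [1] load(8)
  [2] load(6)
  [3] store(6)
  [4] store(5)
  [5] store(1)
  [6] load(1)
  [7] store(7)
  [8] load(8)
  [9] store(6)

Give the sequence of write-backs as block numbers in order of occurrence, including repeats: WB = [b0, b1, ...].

WB = [1, 5]

  0 | R B8 → L2 miss [-]
  1 | R B8 → L2 hit [-]
  2 | R B6 → L0 miss [-]
  3 | W B6 → L0 hit [D]
  4 | W B5 → L2 miss [D]
  5 | W B1 → L1 miss [D]
  6 | R B1 → L1 hit [D]
  7 | W B7 → L1 miss wb→B1 [D]
  8 | R B8 → L2 miss wb→B5 [-]
  9 | W B6 → L0 hit [D]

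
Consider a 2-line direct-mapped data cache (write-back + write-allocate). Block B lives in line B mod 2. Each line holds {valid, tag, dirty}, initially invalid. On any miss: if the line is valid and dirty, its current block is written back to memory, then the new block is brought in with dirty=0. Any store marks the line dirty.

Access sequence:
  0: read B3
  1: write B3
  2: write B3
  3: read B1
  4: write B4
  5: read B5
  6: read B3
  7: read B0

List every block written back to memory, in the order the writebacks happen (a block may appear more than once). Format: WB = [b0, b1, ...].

WB = [3, 4]

  0 | R B3 → L1 miss [-]
  1 | W B3 → L1 hit [D]
  2 | W B3 → L1 hit [D]
  3 | R B1 → L1 miss wb→B3 [-]
  4 | W B4 → L0 miss [D]
  5 | R B5 → L1 miss [-]
  6 | R B3 → L1 miss [-]
  7 | R B0 → L0 miss wb→B4 [-]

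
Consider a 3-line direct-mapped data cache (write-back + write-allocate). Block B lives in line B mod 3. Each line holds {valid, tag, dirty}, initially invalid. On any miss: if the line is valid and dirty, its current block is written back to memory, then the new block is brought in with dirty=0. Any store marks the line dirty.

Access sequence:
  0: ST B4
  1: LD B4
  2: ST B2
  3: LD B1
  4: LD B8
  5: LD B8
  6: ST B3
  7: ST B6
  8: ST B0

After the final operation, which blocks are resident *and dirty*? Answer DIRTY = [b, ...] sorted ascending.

0: W B4 → L1 miss [D]
1: R B4 → L1 hit [D]
2: W B2 → L2 miss [D]
3: R B1 → L1 miss wb→B4 [-]
4: R B8 → L2 miss wb→B2 [-]
5: R B8 → L2 hit [-]
6: W B3 → L0 miss [D]
7: W B6 → L0 miss wb→B3 [D]
8: W B0 → L0 miss wb→B6 [D]

DIRTY = [0]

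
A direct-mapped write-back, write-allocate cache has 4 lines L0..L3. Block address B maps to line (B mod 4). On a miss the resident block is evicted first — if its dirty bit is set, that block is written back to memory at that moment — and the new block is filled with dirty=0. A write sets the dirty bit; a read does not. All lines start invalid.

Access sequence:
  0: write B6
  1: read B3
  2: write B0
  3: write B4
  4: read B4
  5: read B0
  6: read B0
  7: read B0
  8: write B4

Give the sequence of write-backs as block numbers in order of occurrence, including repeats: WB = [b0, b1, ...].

WB = [0, 4]

  0 | W B6 → L2 miss [D]
  1 | R B3 → L3 miss [-]
  2 | W B0 → L0 miss [D]
  3 | W B4 → L0 miss wb→B0 [D]
  4 | R B4 → L0 hit [D]
  5 | R B0 → L0 miss wb→B4 [-]
  6 | R B0 → L0 hit [-]
  7 | R B0 → L0 hit [-]
  8 | W B4 → L0 miss [D]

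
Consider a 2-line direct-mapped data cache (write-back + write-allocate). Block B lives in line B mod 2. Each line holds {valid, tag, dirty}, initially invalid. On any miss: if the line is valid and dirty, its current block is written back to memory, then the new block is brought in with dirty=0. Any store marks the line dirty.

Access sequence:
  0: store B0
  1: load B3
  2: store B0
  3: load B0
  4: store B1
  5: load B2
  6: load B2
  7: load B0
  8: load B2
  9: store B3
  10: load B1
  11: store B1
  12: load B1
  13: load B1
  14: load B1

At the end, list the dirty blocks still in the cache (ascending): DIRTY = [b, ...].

DIRTY = [1]

0: W B0 → L0 miss [D]
1: R B3 → L1 miss [-]
2: W B0 → L0 hit [D]
3: R B0 → L0 hit [D]
4: W B1 → L1 miss [D]
5: R B2 → L0 miss wb→B0 [-]
6: R B2 → L0 hit [-]
7: R B0 → L0 miss [-]
8: R B2 → L0 miss [-]
9: W B3 → L1 miss wb→B1 [D]
10: R B1 → L1 miss wb→B3 [-]
11: W B1 → L1 hit [D]
12: R B1 → L1 hit [D]
13: R B1 → L1 hit [D]
14: R B1 → L1 hit [D]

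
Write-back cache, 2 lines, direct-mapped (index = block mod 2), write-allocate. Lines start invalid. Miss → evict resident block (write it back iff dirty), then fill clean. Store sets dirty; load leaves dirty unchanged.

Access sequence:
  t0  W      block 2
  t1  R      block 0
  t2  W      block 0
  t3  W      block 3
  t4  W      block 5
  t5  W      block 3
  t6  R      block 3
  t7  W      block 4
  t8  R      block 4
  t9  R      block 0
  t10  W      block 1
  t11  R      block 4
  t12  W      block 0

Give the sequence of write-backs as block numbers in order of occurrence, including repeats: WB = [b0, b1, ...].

0: W B2 → L0 miss [D]
1: R B0 → L0 miss wb→B2 [-]
2: W B0 → L0 hit [D]
3: W B3 → L1 miss [D]
4: W B5 → L1 miss wb→B3 [D]
5: W B3 → L1 miss wb→B5 [D]
6: R B3 → L1 hit [D]
7: W B4 → L0 miss wb→B0 [D]
8: R B4 → L0 hit [D]
9: R B0 → L0 miss wb→B4 [-]
10: W B1 → L1 miss wb→B3 [D]
11: R B4 → L0 miss [-]
12: W B0 → L0 miss [D]

WB = [2, 3, 5, 0, 4, 3]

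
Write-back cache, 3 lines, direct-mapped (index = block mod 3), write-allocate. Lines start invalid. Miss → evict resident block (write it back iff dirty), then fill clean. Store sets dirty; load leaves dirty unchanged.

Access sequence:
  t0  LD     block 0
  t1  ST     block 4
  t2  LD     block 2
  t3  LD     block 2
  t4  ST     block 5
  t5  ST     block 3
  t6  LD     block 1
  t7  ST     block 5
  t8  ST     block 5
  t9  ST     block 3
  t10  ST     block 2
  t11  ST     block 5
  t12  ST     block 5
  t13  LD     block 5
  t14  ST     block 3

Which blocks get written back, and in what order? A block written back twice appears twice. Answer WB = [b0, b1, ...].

WB = [4, 5, 2]

0: R B0 -> L0 miss  d=-]
1: W B4 -> L1 miss  d=D]
2: R B2 -> L2 miss  d=-]
3: R B2 -> L2 hit  d=-]
4: W B5 -> L2 miss  d=D]
5: W B3 -> L0 miss  d=D]
6: R B1 -> L1 miss wb->B4  d=-]
7: W B5 -> L2 hit  d=D]
8: W B5 -> L2 hit  d=D]
9: W B3 -> L0 hit  d=D]
10: W B2 -> L2 miss wb->B5  d=D]
11: W B5 -> L2 miss wb->B2  d=D]
12: W B5 -> L2 hit  d=D]
13: R B5 -> L2 hit  d=D]
14: W B3 -> L0 hit  d=D]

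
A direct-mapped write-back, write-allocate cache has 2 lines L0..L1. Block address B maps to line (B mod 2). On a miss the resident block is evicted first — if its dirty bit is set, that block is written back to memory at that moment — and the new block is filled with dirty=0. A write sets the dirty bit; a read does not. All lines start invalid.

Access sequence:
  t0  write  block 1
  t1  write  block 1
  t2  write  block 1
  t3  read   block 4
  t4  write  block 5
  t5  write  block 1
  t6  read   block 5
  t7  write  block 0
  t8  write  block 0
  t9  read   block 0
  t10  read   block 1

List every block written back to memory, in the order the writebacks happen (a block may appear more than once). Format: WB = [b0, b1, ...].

WB = [1, 5, 1]

  0 | W B1 → L1 miss [D]
  1 | W B1 → L1 hit [D]
  2 | W B1 → L1 hit [D]
  3 | R B4 → L0 miss [-]
  4 | W B5 → L1 miss wb→B1 [D]
  5 | W B1 → L1 miss wb→B5 [D]
  6 | R B5 → L1 miss wb→B1 [-]
  7 | W B0 → L0 miss [D]
  8 | W B0 → L0 hit [D]
  9 | R B0 → L0 hit [D]
  10 | R B1 → L1 miss [-]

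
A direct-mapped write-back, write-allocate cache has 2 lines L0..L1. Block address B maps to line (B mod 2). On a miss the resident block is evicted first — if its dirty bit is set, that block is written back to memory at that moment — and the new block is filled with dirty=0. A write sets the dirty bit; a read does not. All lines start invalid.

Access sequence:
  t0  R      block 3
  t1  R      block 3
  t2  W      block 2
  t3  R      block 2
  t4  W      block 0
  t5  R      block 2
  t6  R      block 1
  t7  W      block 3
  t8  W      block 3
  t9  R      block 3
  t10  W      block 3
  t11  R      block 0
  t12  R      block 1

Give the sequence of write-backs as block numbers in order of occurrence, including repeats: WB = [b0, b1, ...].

WB = [2, 0, 3]

0: R B3 → L1 miss [-]
1: R B3 → L1 hit [-]
2: W B2 → L0 miss [D]
3: R B2 → L0 hit [D]
4: W B0 → L0 miss wb→B2 [D]
5: R B2 → L0 miss wb→B0 [-]
6: R B1 → L1 miss [-]
7: W B3 → L1 miss [D]
8: W B3 → L1 hit [D]
9: R B3 → L1 hit [D]
10: W B3 → L1 hit [D]
11: R B0 → L0 miss [-]
12: R B1 → L1 miss wb→B3 [-]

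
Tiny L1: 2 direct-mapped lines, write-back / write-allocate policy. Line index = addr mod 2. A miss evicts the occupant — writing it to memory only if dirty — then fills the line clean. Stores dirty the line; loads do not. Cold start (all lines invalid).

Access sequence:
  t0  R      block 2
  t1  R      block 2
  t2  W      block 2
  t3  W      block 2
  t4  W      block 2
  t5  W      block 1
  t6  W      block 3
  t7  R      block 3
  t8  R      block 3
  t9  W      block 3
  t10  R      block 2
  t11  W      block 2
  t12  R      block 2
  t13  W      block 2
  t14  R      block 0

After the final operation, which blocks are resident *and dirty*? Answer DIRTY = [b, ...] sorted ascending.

DIRTY = [3]

0: R B2 → L0 miss [-]
1: R B2 → L0 hit [-]
2: W B2 → L0 hit [D]
3: W B2 → L0 hit [D]
4: W B2 → L0 hit [D]
5: W B1 → L1 miss [D]
6: W B3 → L1 miss wb→B1 [D]
7: R B3 → L1 hit [D]
8: R B3 → L1 hit [D]
9: W B3 → L1 hit [D]
10: R B2 → L0 hit [D]
11: W B2 → L0 hit [D]
12: R B2 → L0 hit [D]
13: W B2 → L0 hit [D]
14: R B0 → L0 miss wb→B2 [-]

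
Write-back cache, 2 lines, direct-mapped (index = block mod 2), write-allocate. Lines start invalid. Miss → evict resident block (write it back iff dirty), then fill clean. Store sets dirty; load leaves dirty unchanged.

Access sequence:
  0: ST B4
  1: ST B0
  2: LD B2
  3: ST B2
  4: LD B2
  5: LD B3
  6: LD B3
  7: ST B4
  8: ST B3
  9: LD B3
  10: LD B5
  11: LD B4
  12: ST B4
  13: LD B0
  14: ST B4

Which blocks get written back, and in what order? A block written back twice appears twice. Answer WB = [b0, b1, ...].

0: W B4 -> L0 miss  d=D]
1: W B0 -> L0 miss wb->B4  d=D]
2: R B2 -> L0 miss wb->B0  d=-]
3: W B2 -> L0 hit  d=D]
4: R B2 -> L0 hit  d=D]
5: R B3 -> L1 miss  d=-]
6: R B3 -> L1 hit  d=-]
7: W B4 -> L0 miss wb->B2  d=D]
8: W B3 -> L1 hit  d=D]
9: R B3 -> L1 hit  d=D]
10: R B5 -> L1 miss wb->B3  d=-]
11: R B4 -> L0 hit  d=D]
12: W B4 -> L0 hit  d=D]
13: R B0 -> L0 miss wb->B4  d=-]
14: W B4 -> L0 miss  d=D]

WB = [4, 0, 2, 3, 4]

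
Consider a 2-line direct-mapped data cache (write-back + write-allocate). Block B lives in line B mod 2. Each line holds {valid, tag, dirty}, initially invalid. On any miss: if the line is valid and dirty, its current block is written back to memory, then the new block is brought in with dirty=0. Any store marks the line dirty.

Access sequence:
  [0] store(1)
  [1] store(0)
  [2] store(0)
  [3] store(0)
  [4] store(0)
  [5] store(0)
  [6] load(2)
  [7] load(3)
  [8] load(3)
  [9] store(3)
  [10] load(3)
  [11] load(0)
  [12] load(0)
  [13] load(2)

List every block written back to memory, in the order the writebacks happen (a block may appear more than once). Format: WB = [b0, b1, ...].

0: W B1 → L1 miss [D]
1: W B0 → L0 miss [D]
2: W B0 → L0 hit [D]
3: W B0 → L0 hit [D]
4: W B0 → L0 hit [D]
5: W B0 → L0 hit [D]
6: R B2 → L0 miss wb→B0 [-]
7: R B3 → L1 miss wb→B1 [-]
8: R B3 → L1 hit [-]
9: W B3 → L1 hit [D]
10: R B3 → L1 hit [D]
11: R B0 → L0 miss [-]
12: R B0 → L0 hit [-]
13: R B2 → L0 miss [-]

WB = [0, 1]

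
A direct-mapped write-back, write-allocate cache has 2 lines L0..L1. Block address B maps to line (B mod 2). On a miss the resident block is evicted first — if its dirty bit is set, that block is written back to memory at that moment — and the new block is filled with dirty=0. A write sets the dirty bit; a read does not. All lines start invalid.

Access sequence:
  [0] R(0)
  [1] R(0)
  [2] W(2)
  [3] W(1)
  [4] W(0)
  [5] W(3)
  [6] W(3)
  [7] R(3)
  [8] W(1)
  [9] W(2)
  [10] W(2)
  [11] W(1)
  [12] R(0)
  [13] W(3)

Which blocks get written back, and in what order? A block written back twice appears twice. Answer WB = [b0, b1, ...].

0: R B0 → L0 miss [-]
1: R B0 → L0 hit [-]
2: W B2 → L0 miss [D]
3: W B1 → L1 miss [D]
4: W B0 → L0 miss wb→B2 [D]
5: W B3 → L1 miss wb→B1 [D]
6: W B3 → L1 hit [D]
7: R B3 → L1 hit [D]
8: W B1 → L1 miss wb→B3 [D]
9: W B2 → L0 miss wb→B0 [D]
10: W B2 → L0 hit [D]
11: W B1 → L1 hit [D]
12: R B0 → L0 miss wb→B2 [-]
13: W B3 → L1 miss wb→B1 [D]

WB = [2, 1, 3, 0, 2, 1]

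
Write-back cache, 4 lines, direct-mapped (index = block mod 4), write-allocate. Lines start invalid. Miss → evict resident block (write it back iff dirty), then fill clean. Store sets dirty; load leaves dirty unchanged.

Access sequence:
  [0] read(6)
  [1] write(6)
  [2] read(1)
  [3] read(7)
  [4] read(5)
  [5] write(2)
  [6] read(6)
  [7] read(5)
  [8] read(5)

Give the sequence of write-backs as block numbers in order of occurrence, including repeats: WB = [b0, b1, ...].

  0 | R B6 → L2 miss [-]
  1 | W B6 → L2 hit [D]
  2 | R B1 → L1 miss [-]
  3 | R B7 → L3 miss [-]
  4 | R B5 → L1 miss [-]
  5 | W B2 → L2 miss wb→B6 [D]
  6 | R B6 → L2 miss wb→B2 [-]
  7 | R B5 → L1 hit [-]
  8 | R B5 → L1 hit [-]

WB = [6, 2]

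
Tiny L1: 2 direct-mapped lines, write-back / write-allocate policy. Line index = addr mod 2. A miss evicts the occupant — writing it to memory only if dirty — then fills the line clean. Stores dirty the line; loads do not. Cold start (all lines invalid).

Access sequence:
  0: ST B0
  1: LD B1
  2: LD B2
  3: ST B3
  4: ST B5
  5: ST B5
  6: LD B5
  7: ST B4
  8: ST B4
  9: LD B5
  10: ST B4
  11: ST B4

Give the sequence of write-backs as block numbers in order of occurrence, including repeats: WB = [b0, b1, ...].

  0 | W B0 → L0 miss [D]
  1 | R B1 → L1 miss [-]
  2 | R B2 → L0 miss wb→B0 [-]
  3 | W B3 → L1 miss [D]
  4 | W B5 → L1 miss wb→B3 [D]
  5 | W B5 → L1 hit [D]
  6 | R B5 → L1 hit [D]
  7 | W B4 → L0 miss [D]
  8 | W B4 → L0 hit [D]
  9 | R B5 → L1 hit [D]
  10 | W B4 → L0 hit [D]
  11 | W B4 → L0 hit [D]

WB = [0, 3]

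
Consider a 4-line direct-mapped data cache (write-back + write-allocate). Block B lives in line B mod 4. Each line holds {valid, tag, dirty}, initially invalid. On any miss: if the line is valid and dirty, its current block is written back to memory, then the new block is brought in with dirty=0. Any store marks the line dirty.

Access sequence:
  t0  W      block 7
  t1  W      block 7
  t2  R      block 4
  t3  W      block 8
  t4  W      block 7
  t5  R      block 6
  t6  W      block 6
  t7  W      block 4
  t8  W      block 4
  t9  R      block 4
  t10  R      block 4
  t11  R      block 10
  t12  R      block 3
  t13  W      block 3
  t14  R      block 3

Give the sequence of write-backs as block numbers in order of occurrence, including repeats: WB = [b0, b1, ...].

WB = [8, 6, 7]

0: W B7 → L3 miss [D]
1: W B7 → L3 hit [D]
2: R B4 → L0 miss [-]
3: W B8 → L0 miss [D]
4: W B7 → L3 hit [D]
5: R B6 → L2 miss [-]
6: W B6 → L2 hit [D]
7: W B4 → L0 miss wb→B8 [D]
8: W B4 → L0 hit [D]
9: R B4 → L0 hit [D]
10: R B4 → L0 hit [D]
11: R B10 → L2 miss wb→B6 [-]
12: R B3 → L3 miss wb→B7 [-]
13: W B3 → L3 hit [D]
14: R B3 → L3 hit [D]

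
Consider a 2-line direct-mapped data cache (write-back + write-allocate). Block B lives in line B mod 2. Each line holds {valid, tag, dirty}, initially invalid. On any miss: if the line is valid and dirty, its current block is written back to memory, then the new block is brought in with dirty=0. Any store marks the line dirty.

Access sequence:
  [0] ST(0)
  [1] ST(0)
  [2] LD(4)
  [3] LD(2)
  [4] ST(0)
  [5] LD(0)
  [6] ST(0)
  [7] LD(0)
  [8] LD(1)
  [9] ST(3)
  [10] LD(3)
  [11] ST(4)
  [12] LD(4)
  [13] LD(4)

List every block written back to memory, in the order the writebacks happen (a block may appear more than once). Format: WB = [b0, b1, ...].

WB = [0, 0]

0: W B0 -> L0 miss  d=D]
1: W B0 -> L0 hit  d=D]
2: R B4 -> L0 miss wb->B0  d=-]
3: R B2 -> L0 miss  d=-]
4: W B0 -> L0 miss  d=D]
5: R B0 -> L0 hit  d=D]
6: W B0 -> L0 hit  d=D]
7: R B0 -> L0 hit  d=D]
8: R B1 -> L1 miss  d=-]
9: W B3 -> L1 miss  d=D]
10: R B3 -> L1 hit  d=D]
11: W B4 -> L0 miss wb->B0  d=D]
12: R B4 -> L0 hit  d=D]
13: R B4 -> L0 hit  d=D]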